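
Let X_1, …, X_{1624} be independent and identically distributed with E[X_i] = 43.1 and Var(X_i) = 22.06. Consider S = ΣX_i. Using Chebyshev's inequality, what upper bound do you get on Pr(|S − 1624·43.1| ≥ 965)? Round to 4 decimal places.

0.0385

Var(S) = n·Var(X_i) = 1624·22.06 = 35825.44.
Chebyshev: Pr(|S − 1624·43.1| ≥ 965) ≤ Var(S)/965² = 35825.44/931225 = 0.0385.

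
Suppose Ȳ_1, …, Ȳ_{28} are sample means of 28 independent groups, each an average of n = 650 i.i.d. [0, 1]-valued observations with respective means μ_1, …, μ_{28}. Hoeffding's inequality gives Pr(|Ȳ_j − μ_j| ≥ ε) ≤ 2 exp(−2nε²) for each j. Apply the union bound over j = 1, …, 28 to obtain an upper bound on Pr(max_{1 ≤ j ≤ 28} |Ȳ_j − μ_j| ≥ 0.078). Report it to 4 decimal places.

0.0206

Per-experiment Hoeffding bound: 2·exp(−2·650·0.078²) = 2·exp(−7.90920) = 0.0007347.
Union bound over 28 events: 28·0.0007347 = 0.02057.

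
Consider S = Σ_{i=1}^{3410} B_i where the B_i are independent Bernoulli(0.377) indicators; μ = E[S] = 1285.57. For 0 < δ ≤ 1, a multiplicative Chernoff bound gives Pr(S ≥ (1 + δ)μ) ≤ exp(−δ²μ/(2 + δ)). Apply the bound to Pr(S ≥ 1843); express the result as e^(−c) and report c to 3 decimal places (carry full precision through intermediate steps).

Write 1843 = (1 + δ)μ, so δ = 1843/1285.57 − 1 = 0.4336053…
Then the exponent is δ²μ/(2 + δ) = (1843 − μ)² / (μ·(2 + δ)) = 99.319563.

99.320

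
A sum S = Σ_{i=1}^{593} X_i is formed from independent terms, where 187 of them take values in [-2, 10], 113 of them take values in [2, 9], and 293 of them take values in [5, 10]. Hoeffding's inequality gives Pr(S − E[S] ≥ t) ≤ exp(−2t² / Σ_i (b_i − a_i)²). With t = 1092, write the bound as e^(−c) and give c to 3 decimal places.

59.938

Σ(b_i − a_i)² = 187·12² + 113·7² + 293·5² = 39790.
c = 2t² / 39790 = 2·1092² / 39790 = 59.9379.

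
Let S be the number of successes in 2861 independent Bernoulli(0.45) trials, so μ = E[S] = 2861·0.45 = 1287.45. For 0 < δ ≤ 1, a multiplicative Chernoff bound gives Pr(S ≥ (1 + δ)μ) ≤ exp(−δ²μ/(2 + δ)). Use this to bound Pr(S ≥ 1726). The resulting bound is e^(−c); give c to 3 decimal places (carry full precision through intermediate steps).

63.823

Write 1726 = (1 + δ)μ, so δ = 1726/1287.45 − 1 = 0.3406346…
Then the exponent is δ²μ/(2 + δ) = (1726 − μ)² / (μ·(2 + δ)) = 63.822563.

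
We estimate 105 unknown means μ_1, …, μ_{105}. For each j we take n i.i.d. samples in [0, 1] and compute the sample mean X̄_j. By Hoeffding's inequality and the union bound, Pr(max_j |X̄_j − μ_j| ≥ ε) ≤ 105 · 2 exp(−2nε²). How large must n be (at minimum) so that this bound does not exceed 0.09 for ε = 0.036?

2992

Need 2·105·exp(−2nε²) ≤ 0.09, i.e. exp(−2nε²) ≤ 0.09/210.
So 2nε² ≥ ln(210/0.09) = 7.755053.
Hence n ≥ 7.755053/(2·0.036²) = 2991.919.
The smallest integer n is 2992.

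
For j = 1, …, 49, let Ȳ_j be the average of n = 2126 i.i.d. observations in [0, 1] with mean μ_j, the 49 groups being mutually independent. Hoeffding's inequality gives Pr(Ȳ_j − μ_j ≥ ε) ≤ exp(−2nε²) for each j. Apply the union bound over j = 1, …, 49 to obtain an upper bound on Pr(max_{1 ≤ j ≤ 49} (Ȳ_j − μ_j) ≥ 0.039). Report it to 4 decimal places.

Per-experiment Hoeffding bound: exp(−2·2126·0.039²) = exp(−6.46729) = 0.0015534.
Union bound over 49 events: 49·0.0015534 = 0.07612.

0.0761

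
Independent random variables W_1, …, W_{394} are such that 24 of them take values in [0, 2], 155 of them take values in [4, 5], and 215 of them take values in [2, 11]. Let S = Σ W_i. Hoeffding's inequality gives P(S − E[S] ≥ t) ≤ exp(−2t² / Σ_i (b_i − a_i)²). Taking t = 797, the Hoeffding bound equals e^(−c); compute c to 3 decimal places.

Σ(b_i − a_i)² = 24·2² + 155·1² + 215·9² = 17666.
c = 2t² / 17666 = 2·797² / 17666 = 71.9132.

71.913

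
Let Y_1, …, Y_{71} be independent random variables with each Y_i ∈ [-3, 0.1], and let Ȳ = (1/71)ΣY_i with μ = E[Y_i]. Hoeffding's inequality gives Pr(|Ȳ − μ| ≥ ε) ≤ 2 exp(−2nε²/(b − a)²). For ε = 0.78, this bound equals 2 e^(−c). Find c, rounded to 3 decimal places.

8.990

c = 2nε²/(b − a)² = 2·71·0.78² / 3.1² = 8.9899.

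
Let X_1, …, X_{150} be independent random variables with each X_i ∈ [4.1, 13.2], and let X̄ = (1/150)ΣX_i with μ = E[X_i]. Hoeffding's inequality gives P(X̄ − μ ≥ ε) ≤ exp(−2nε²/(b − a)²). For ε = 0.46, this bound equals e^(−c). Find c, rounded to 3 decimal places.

c = 2nε²/(b − a)² = 2·150·0.46² / 9.1² = 0.7666.

0.767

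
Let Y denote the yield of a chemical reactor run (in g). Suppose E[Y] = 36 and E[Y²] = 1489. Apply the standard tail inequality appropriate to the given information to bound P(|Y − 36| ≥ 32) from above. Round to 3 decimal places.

The first two moments determine the variance, so Chebyshev's inequality is the sharpest standard bound available.
Var(Y) = E[Y²] − (E[Y])² = 1489 − 1296 = 193.
Chebyshev's inequality: P(|Y − μ| ≥ t) ≤ Var(Y)/t² = 193/1024 = 0.1885.

0.188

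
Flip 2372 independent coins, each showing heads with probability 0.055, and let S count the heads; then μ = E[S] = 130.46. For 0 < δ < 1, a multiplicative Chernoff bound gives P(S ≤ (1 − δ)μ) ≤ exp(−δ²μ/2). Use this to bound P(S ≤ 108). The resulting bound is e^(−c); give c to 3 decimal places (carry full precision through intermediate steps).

Write 108 = (1 − δ)μ, so δ = 1 − 108/130.46 = 0.17216…
Then the exponent is δ²μ/2 = (μ − 108)²/(2μ) = 1.933357.

1.933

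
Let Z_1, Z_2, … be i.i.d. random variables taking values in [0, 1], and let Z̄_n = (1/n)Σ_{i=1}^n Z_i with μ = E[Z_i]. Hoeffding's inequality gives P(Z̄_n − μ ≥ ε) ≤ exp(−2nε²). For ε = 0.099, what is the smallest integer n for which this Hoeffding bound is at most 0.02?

200

Require exp(−2nε²) ≤ 0.02, i.e. 2nε² ≥ ln(1/0.02) = 3.912023.
So n ≥ 3.912023 / (2·0.099²) = 199.573.
The smallest integer n is 200.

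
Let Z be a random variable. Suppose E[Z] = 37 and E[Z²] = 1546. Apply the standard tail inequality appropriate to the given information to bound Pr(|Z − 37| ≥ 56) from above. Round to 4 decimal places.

The first two moments determine the variance, so Chebyshev's inequality is the sharpest standard bound available.
Var(Z) = E[Z²] − (E[Z])² = 1546 − 1369 = 177.
Chebyshev's inequality: Pr(|Z − μ| ≥ t) ≤ Var(Z)/t² = 177/3136 = 0.0564.

0.0564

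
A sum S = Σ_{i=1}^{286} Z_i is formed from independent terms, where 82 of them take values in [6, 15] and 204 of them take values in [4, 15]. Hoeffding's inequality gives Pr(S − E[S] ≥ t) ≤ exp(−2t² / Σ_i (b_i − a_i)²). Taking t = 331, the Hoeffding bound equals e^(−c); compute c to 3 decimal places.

Σ(b_i − a_i)² = 82·9² + 204·11² = 31326.
c = 2t² / 31326 = 2·331² / 31326 = 6.9949.

6.995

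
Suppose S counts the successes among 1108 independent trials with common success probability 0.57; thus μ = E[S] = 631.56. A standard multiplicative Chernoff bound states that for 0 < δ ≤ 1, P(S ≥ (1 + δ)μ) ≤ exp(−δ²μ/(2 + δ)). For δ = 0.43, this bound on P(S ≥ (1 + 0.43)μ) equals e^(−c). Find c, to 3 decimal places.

48.056

c = δ²μ/(2 + δ) = 0.43²·631.56/(2 + 0.43) = 48.0557.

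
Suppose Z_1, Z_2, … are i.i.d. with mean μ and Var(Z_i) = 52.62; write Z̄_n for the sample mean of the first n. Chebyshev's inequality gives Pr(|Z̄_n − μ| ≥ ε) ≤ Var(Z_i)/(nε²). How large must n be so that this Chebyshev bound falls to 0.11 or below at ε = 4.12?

Require 52.62/(n·4.12²) ≤ 0.11, i.e. n ≥ 52.62/(0.11·4.12²) = 28.181.
The smallest integer n is 29.

29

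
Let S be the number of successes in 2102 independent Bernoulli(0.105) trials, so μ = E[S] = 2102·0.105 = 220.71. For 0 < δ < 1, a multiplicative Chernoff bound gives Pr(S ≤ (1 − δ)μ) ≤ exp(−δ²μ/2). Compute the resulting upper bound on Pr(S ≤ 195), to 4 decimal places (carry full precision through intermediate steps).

Write 195 = (1 − δ)μ, so δ = 1 − 195/220.71 = 0.1164877…
Then the exponent is δ²μ/2 = (μ − 195)²/(2μ) = 1.497449.
Bound = exp(−1.497449) = 0.22370.

0.2237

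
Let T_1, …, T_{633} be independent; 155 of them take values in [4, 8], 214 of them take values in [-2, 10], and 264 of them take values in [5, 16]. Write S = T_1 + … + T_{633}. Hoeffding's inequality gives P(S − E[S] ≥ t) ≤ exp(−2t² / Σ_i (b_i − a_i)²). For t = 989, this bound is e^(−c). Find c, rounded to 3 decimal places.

29.985

Σ(b_i − a_i)² = 155·4² + 214·12² + 264·11² = 65240.
c = 2t² / 65240 = 2·989² / 65240 = 29.9853.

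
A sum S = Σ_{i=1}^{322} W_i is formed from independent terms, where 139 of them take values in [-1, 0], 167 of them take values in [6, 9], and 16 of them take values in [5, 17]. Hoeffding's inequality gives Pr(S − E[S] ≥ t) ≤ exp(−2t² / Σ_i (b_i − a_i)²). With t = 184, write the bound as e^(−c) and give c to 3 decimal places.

Σ(b_i − a_i)² = 139·1² + 167·3² + 16·12² = 3946.
c = 2t² / 3946 = 2·184² / 3946 = 17.1597.

17.160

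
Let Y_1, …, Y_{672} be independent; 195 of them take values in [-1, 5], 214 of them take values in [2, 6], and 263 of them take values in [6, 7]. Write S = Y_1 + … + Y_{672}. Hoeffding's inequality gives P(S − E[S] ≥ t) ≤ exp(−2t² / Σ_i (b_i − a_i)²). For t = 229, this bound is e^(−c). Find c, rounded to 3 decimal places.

9.796

Σ(b_i − a_i)² = 195·6² + 214·4² + 263·1² = 10707.
c = 2t² / 10707 = 2·229² / 10707 = 9.7956.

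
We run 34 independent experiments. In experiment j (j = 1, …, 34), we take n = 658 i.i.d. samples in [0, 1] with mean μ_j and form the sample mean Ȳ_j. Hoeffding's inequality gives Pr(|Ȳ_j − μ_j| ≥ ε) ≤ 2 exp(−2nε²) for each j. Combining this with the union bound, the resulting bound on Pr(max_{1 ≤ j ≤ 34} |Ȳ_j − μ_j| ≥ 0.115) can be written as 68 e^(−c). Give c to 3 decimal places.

Union bound over the 34 events: Pr(max_{1 ≤ j ≤ 34} |Ȳ_j − μ_j| ≥ 0.115) ≤ 34·2·exp(−2nε²) = 68 exp(−2·658·0.115²).
So c = 2·658·0.115² = 17.4041.

17.404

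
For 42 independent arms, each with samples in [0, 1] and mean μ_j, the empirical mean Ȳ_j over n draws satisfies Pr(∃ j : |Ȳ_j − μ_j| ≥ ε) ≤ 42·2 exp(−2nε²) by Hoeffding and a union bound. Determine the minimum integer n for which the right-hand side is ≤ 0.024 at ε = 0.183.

122

Need 2·42·exp(−2nε²) ≤ 0.024, i.e. exp(−2nε²) ≤ 0.024/84.
So 2nε² ≥ ln(84/0.024) = 8.160518.
Hence n ≥ 8.160518/(2·0.183²) = 121.839.
The smallest integer n is 122.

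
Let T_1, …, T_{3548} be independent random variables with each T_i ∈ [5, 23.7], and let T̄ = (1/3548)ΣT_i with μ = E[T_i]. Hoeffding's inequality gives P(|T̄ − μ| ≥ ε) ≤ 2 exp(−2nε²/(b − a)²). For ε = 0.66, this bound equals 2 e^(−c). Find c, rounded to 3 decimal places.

8.839

c = 2nε²/(b − a)² = 2·3548·0.66² / 18.7² = 8.8393.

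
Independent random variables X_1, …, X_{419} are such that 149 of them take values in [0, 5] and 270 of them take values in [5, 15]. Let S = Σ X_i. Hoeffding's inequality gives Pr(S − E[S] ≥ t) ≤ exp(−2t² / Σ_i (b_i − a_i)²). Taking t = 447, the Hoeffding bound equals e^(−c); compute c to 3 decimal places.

Σ(b_i − a_i)² = 149·5² + 270·10² = 30725.
c = 2t² / 30725 = 2·447² / 30725 = 13.0063.

13.006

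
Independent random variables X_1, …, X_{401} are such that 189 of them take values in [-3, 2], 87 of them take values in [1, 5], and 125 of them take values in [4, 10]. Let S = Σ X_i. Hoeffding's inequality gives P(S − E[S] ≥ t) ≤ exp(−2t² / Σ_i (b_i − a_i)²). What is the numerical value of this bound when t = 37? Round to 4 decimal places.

0.7727

Σ(b_i − a_i)² = 189·5² + 87·4² + 125·6² = 10617.
Exponent = 2·37² / 10617 = 0.25789.
Bound = exp(−0.25789) = 0.77268.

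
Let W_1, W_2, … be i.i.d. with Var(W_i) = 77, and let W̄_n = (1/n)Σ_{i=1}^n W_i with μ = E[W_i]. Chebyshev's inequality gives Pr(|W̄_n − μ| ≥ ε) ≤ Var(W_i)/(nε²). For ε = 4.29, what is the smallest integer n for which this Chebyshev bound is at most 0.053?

79

Require 77/(n·4.29²) ≤ 0.053, i.e. n ≥ 77/(0.053·4.29²) = 78.941.
The smallest integer n is 79.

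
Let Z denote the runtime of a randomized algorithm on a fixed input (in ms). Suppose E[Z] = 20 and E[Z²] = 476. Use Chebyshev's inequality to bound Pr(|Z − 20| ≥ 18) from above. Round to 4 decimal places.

Var(Z) = E[Z²] − (E[Z])² = 476 − 400 = 76.
Chebyshev's inequality: Pr(|Z − μ| ≥ t) ≤ Var(Z)/t² = 76/324 = 0.2346.

0.2346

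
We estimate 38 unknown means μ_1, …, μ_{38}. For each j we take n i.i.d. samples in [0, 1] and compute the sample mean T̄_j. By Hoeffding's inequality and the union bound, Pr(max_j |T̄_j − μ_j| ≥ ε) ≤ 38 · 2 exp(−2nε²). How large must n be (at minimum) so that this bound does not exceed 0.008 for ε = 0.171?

157

Need 2·38·exp(−2nε²) ≤ 0.008, i.e. exp(−2nε²) ≤ 0.008/76.
So 2nε² ≥ ln(76/0.008) = 9.159047.
Hence n ≥ 9.159047/(2·0.171²) = 156.613.
The smallest integer n is 157.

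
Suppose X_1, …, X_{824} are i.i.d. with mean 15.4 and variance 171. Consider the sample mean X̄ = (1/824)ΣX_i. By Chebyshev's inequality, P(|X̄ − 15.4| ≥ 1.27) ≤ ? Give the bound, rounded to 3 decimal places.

0.129

Var(X̄) = Var(X_i)/n = 171/824 = 0.20752.
Chebyshev: P(|X̄ − 15.4| ≥ 1.27) ≤ Var(X̄)/(1.27)² = 171/(824·1.27²) = 0.1287.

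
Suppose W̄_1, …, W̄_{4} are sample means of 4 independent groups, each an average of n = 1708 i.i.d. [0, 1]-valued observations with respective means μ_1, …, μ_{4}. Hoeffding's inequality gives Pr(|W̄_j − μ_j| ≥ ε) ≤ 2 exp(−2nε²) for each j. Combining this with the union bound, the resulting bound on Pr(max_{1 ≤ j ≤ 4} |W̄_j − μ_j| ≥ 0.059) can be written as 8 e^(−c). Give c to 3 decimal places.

Union bound over the 4 events: Pr(max_{1 ≤ j ≤ 4} |W̄_j − μ_j| ≥ 0.059) ≤ 4·2·exp(−2nε²) = 8 exp(−2·1708·0.059²).
So c = 2·1708·0.059² = 11.8911.

11.891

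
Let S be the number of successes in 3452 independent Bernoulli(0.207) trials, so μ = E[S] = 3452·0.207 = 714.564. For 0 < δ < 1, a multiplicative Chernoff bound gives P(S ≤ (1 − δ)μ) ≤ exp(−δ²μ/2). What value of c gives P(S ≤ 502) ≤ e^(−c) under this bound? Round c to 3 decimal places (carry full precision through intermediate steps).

Write 502 = (1 − δ)μ, so δ = 1 − 502/714.564 = 0.2974737…
Then the exponent is δ²μ/2 = (μ − 502)²/(2μ) = 31.616100.

31.616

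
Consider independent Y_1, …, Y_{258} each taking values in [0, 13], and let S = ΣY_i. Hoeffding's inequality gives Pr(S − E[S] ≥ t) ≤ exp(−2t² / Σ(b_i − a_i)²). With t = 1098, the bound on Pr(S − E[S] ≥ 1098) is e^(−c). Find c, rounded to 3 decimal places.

Σ(b_i − a_i)² = 258·(13)² = 43602.
c = 2t²/43602 = 2·1098²/43602 = 55.3004.

55.300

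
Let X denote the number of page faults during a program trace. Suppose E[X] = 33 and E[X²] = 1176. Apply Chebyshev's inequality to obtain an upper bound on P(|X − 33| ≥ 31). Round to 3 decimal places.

0.091

Var(X) = E[X²] − (E[X])² = 1176 − 1089 = 87.
Chebyshev's inequality: P(|X − μ| ≥ t) ≤ Var(X)/t² = 87/961 = 0.0905.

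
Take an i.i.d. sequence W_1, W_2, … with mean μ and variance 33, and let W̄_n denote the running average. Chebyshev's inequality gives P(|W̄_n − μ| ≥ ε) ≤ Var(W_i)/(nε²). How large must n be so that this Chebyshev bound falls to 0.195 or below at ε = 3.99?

Require 33/(n·3.99²) ≤ 0.195, i.e. n ≥ 33/(0.195·3.99²) = 10.630.
The smallest integer n is 11.

11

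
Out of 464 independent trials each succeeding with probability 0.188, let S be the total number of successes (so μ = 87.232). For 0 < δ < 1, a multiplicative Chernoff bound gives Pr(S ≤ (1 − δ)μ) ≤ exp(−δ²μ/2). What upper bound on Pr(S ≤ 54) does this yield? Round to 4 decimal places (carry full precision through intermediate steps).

Write 54 = (1 − δ)μ, so δ = 1 − 54/87.232 = 0.3809611…
Then the exponent is δ²μ/2 = (μ − 54)²/(2μ) = 6.330050.
Bound = exp(−6.330050) = 0.00178.

0.0018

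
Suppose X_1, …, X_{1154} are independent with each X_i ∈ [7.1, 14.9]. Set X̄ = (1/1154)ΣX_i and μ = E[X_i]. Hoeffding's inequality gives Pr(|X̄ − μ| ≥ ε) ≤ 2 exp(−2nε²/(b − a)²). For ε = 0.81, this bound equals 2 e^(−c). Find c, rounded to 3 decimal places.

c = 2nε²/(b − a)² = 2·1154·0.81² / 7.8² = 24.8895.

24.890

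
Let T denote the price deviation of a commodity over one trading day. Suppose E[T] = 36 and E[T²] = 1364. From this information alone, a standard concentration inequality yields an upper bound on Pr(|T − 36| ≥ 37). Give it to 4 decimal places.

The first two moments determine the variance, so Chebyshev's inequality is the sharpest standard bound available.
Var(T) = E[T²] − (E[T])² = 1364 − 1296 = 68.
Chebyshev's inequality: Pr(|T − μ| ≥ t) ≤ Var(T)/t² = 68/1369 = 0.0497.

0.0497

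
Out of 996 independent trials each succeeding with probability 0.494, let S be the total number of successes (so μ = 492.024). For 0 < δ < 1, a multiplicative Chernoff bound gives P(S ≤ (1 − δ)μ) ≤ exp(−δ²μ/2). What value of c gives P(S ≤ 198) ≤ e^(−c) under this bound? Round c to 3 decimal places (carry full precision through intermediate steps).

87.852

Write 198 = (1 − δ)μ, so δ = 1 − 198/492.024 = 0.5975806…
Then the exponent is δ²μ/2 = (μ − 198)²/(2μ) = 87.851520.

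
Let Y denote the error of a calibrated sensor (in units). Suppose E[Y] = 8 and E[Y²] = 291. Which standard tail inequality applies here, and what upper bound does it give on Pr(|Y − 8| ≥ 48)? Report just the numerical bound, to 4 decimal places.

The first two moments determine the variance, so Chebyshev's inequality is the sharpest standard bound available.
Var(Y) = E[Y²] − (E[Y])² = 291 − 64 = 227.
Chebyshev's inequality: Pr(|Y − μ| ≥ t) ≤ Var(Y)/t² = 227/2304 = 0.0985.

0.0985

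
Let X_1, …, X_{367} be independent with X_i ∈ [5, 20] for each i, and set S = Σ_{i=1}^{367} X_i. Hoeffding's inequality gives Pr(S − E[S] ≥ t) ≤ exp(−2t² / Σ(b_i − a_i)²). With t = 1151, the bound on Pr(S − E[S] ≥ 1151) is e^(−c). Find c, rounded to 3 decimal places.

32.087

Σ(b_i − a_i)² = 367·(15)² = 82575.
c = 2t²/82575 = 2·1151²/82575 = 32.0872.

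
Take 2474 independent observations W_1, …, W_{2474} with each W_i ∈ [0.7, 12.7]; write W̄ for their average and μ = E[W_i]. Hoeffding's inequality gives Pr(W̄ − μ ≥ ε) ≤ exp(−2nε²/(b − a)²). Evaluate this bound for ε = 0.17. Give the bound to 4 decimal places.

0.3705

Exponent: 2nε²/(b − a)² = 2·2474·0.17² / 12² = 0.99304.
Bound = exp(−0.99304) = 0.37045.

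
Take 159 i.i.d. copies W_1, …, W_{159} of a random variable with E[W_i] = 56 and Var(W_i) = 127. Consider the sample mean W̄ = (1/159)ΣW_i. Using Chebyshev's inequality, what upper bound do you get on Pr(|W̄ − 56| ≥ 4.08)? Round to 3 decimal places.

0.048

Var(W̄) = Var(W_i)/n = 127/159 = 0.79874.
Chebyshev: Pr(|W̄ − 56| ≥ 4.08) ≤ Var(W̄)/(4.08)² = 127/(159·4.08²) = 0.0480.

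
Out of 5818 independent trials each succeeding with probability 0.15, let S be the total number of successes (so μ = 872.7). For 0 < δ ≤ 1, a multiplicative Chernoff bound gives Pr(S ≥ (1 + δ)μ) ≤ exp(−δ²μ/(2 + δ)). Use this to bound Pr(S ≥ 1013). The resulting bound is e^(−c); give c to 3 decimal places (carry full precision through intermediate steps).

10.439

Write 1013 = (1 + δ)μ, so δ = 1013/872.7 − 1 = 0.1607654…
Then the exponent is δ²μ/(2 + δ) = (1013 − μ)² / (μ·(2 + δ)) = 10.438612.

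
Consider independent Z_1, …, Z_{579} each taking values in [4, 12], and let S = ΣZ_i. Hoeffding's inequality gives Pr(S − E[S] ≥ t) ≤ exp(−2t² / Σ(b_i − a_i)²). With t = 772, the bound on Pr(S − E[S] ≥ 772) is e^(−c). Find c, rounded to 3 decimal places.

32.167

Σ(b_i − a_i)² = 579·(8)² = 37056.
c = 2t²/37056 = 2·772²/37056 = 32.1667.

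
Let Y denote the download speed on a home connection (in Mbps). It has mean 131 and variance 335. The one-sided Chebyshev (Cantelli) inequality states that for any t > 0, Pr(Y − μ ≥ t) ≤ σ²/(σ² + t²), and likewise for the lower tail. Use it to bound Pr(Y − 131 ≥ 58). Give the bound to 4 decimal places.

Here σ² = 335 and t = 58, so σ² + t² = 3699.
Cantelli's bound: 335/3699 = 0.0906.

0.0906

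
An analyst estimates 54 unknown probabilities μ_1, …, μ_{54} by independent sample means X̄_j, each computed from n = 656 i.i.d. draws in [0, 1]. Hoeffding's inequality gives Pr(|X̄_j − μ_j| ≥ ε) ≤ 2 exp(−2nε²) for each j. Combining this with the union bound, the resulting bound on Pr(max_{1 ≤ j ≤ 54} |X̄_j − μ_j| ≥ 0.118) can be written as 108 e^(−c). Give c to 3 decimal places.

18.268

Union bound over the 54 events: Pr(max_{1 ≤ j ≤ 54} |X̄_j − μ_j| ≥ 0.118) ≤ 54·2·exp(−2nε²) = 108 exp(−2·656·0.118²).
So c = 2·656·0.118² = 18.2683.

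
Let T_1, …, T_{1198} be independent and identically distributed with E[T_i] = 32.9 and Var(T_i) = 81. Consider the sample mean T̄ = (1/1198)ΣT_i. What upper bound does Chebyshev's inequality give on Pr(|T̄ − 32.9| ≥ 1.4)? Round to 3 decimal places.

0.034

Var(T̄) = Var(T_i)/n = 81/1198 = 0.067613.
Chebyshev: Pr(|T̄ − 32.9| ≥ 1.4) ≤ Var(T̄)/(1.4)² = 81/(1198·1.4²) = 0.0345.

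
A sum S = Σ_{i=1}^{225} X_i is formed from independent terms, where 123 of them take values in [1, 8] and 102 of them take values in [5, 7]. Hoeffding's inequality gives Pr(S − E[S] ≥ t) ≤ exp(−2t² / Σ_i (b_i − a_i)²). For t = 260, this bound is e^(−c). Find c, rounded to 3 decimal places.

21.010

Σ(b_i − a_i)² = 123·7² + 102·2² = 6435.
c = 2t² / 6435 = 2·260² / 6435 = 21.0101.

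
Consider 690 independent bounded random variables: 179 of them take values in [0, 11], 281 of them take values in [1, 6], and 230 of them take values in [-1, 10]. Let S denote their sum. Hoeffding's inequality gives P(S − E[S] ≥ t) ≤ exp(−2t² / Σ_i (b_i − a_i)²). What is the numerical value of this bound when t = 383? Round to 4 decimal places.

Σ(b_i − a_i)² = 179·11² + 281·5² + 230·11² = 56514.
Exponent = 2·383² / 56514 = 5.19124.
Bound = exp(−5.19124) = 0.00557.

0.0056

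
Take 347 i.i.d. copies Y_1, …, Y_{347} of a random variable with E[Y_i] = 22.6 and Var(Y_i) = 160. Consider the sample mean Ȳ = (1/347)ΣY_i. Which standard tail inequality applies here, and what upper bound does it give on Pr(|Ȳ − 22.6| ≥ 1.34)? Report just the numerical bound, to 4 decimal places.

With mean and variance of each term known, Chebyshev's inequality bounds the deviation of the sum (or sample mean).
Var(Ȳ) = Var(Y_i)/n = 160/347 = 0.4611.
Chebyshev: Pr(|Ȳ − 22.6| ≥ 1.34) ≤ Var(Ȳ)/(1.34)² = 160/(347·1.34²) = 0.2568.

0.2568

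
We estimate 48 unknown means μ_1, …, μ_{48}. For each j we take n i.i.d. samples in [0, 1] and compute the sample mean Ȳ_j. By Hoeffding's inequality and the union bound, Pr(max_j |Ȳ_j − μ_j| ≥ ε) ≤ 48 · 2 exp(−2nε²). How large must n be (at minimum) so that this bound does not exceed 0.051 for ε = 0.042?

Need 2·48·exp(−2nε²) ≤ 0.051, i.e. exp(−2nε²) ≤ 0.051/96.
So 2nε² ≥ ln(96/0.051) = 7.540278.
Hence n ≥ 7.540278/(2·0.042²) = 2137.267.
The smallest integer n is 2138.

2138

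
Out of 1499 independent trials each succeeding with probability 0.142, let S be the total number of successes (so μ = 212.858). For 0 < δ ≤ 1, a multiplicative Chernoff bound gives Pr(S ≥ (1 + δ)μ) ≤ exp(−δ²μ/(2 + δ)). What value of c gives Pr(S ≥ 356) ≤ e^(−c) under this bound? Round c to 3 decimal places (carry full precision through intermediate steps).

36.019

Write 356 = (1 + δ)μ, so δ = 356/212.858 − 1 = 0.6724765…
Then the exponent is δ²μ/(2 + δ) = (356 − μ)² / (μ·(2 + δ)) = 36.018887.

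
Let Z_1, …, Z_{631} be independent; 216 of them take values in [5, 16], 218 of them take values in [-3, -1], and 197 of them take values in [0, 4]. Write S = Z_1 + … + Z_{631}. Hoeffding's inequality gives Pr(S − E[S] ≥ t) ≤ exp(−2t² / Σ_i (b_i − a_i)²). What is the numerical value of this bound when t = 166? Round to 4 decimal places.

0.1608

Σ(b_i − a_i)² = 216·11² + 218·2² + 197·4² = 30160.
Exponent = 2·166² / 30160 = 1.82732.
Bound = exp(−1.82732) = 0.16084.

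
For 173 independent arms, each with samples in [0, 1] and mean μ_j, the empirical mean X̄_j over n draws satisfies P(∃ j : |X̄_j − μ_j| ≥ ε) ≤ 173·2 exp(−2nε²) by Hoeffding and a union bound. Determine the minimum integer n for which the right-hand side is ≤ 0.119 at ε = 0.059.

Need 2·173·exp(−2nε²) ≤ 0.119, i.e. exp(−2nε²) ≤ 0.119/346.
So 2nε² ≥ ln(346/0.119) = 7.975071.
Hence n ≥ 7.975071/(2·0.059²) = 1145.514.
The smallest integer n is 1146.

1146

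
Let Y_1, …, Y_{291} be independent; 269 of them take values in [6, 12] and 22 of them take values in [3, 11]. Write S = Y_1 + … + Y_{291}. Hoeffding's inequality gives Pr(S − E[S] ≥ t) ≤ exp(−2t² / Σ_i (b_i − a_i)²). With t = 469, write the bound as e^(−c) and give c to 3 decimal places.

39.661

Σ(b_i − a_i)² = 269·6² + 22·8² = 11092.
c = 2t² / 11092 = 2·469² / 11092 = 39.6612.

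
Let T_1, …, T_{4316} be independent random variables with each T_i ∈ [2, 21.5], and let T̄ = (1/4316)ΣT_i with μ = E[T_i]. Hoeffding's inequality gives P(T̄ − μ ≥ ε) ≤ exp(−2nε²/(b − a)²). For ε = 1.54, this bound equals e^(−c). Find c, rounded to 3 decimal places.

53.837

c = 2nε²/(b − a)² = 2·4316·1.54² / 19.5² = 53.8373.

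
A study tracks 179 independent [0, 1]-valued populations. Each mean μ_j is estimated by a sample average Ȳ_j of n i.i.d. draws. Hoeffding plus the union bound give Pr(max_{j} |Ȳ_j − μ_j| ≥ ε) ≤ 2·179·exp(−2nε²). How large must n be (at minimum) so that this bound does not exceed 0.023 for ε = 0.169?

Need 2·179·exp(−2nε²) ≤ 0.023, i.e. exp(−2nε²) ≤ 0.023/358.
So 2nε² ≥ ln(358/0.023) = 9.652794.
Hence n ≥ 9.652794/(2·0.169²) = 168.986.
The smallest integer n is 169.

169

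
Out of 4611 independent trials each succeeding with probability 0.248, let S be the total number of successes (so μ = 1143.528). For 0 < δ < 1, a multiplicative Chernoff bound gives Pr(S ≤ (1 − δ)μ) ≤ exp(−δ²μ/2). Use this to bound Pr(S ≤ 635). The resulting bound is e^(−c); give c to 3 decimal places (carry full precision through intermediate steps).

113.071

Write 635 = (1 − δ)μ, so δ = 1 − 635/1143.528 = 0.444701…
Then the exponent is δ²μ/2 = (μ − 635)²/(2μ) = 113.071445.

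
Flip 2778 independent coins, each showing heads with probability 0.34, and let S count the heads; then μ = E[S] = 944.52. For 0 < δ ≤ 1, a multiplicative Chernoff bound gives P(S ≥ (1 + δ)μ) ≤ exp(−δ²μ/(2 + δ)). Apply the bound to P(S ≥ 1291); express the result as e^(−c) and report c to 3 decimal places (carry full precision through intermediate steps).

Write 1291 = (1 + δ)μ, so δ = 1291/944.52 − 1 = 0.3668318…
Then the exponent is δ²μ/(2 + δ) = (1291 − μ)² / (μ·(2 + δ)) = 53.700432.

53.700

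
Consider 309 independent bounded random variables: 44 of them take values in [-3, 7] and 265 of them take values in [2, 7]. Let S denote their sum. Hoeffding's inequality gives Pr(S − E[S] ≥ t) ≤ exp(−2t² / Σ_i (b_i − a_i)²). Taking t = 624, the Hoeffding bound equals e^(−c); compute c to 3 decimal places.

Σ(b_i − a_i)² = 44·10² + 265·5² = 11025.
c = 2t² / 11025 = 2·624² / 11025 = 70.6351.

70.635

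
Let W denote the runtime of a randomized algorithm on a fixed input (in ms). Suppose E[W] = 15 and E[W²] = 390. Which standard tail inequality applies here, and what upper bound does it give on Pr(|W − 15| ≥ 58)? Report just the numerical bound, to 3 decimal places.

The first two moments determine the variance, so Chebyshev's inequality is the sharpest standard bound available.
Var(W) = E[W²] − (E[W])² = 390 − 225 = 165.
Chebyshev's inequality: Pr(|W − μ| ≥ t) ≤ Var(W)/t² = 165/3364 = 0.0490.

0.049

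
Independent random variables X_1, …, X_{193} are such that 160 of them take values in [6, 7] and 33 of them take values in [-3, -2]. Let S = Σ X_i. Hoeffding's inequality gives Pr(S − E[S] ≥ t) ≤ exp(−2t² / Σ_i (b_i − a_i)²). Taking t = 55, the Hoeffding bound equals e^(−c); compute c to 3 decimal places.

31.347

Σ(b_i − a_i)² = 160·1² + 33·1² = 193.
c = 2t² / 193 = 2·55² / 193 = 31.3472.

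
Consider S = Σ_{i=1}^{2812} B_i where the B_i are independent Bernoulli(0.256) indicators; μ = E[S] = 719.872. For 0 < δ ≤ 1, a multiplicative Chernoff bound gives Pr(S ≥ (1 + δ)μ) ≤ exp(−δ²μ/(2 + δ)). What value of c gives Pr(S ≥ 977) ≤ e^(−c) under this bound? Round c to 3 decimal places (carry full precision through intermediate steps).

38.963

Write 977 = (1 + δ)μ, so δ = 977/719.872 − 1 = 0.3571857…
Then the exponent is δ²μ/(2 + δ) = (977 − μ)² / (μ·(2 + δ)) = 38.962755.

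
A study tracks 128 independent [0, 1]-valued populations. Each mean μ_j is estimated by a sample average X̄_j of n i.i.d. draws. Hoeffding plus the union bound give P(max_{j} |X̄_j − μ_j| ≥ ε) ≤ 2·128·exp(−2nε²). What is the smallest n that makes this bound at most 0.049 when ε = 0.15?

Need 2·128·exp(−2nε²) ≤ 0.049, i.e. exp(−2nε²) ≤ 0.049/256.
So 2nε² ≥ ln(256/0.049) = 8.561112.
Hence n ≥ 8.561112/(2·0.15²) = 190.247.
The smallest integer n is 191.

191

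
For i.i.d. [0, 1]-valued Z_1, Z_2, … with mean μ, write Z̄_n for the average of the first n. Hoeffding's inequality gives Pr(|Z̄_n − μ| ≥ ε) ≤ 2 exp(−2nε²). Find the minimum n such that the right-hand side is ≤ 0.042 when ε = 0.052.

715

Require 2·exp(−2nε²) ≤ 0.042, i.e. 2nε² ≥ ln(2/0.042) = 3.863233.
So n ≥ 3.863233 / (2·0.052²) = 714.355.
The smallest integer n is 715.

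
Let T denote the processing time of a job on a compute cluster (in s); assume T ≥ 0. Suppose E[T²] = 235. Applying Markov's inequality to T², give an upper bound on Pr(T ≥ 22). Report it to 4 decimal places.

0.4855

Since T ≥ 0, the event {T ≥ 22} is the same as {T² ≥ 484}.
Markov's inequality applied to T² gives Pr(T² ≥ 484) ≤ E[T²]/484 = 235/484 = 0.4855.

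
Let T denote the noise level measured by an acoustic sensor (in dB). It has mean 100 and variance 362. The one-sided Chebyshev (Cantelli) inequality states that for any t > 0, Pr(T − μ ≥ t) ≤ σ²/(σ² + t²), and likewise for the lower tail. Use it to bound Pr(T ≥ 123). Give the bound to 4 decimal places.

Here σ² = 362 and t = 23, so σ² + t² = 891.
Cantelli's bound: 362/891 = 0.4063.

0.4063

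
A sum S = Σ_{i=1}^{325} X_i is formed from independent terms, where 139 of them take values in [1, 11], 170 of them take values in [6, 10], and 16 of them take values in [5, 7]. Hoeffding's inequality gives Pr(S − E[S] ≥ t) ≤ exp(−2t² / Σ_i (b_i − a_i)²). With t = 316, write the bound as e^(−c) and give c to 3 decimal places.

11.970

Σ(b_i − a_i)² = 139·10² + 170·4² + 16·2² = 16684.
c = 2t² / 16684 = 2·316² / 16684 = 11.9703.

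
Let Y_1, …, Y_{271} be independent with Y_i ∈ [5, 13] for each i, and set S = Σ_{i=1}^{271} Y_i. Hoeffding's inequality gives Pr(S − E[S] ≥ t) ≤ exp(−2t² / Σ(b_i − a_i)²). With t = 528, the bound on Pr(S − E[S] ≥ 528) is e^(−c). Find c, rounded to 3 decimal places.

32.148

Σ(b_i − a_i)² = 271·(8)² = 17344.
c = 2t²/17344 = 2·528²/17344 = 32.1476.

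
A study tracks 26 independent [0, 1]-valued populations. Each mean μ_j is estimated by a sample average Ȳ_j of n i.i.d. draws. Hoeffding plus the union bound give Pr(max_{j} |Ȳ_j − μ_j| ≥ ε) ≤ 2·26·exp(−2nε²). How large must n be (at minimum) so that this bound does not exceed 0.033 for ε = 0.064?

Need 2·26·exp(−2nε²) ≤ 0.033, i.e. exp(−2nε²) ≤ 0.033/52.
So 2nε² ≥ ln(52/0.033) = 7.362491.
Hence n ≥ 7.362491/(2·0.064²) = 898.742.
The smallest integer n is 899.

899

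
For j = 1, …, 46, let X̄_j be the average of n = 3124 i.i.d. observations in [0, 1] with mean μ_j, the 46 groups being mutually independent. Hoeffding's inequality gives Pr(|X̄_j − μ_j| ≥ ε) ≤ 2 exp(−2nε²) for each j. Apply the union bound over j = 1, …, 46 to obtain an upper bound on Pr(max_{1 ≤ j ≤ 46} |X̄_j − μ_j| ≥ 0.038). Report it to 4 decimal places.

0.0111

Per-experiment Hoeffding bound: 2·exp(−2·3124·0.038²) = 2·exp(−9.02211) = 0.00024142.
Union bound over 46 events: 46·0.00024142 = 0.01111.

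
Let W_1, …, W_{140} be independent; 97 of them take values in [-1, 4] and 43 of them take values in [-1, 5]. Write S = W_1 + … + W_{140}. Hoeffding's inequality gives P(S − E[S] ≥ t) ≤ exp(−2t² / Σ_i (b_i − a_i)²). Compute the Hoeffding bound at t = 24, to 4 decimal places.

0.7483

Σ(b_i − a_i)² = 97·5² + 43·6² = 3973.
Exponent = 2·24² / 3973 = 0.28996.
Bound = exp(−0.28996) = 0.74830.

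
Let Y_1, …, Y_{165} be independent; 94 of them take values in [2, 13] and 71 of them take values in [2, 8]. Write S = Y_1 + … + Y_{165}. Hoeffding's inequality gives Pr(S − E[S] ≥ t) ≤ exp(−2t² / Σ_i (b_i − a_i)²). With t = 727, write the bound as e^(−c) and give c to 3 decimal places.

75.884

Σ(b_i − a_i)² = 94·11² + 71·6² = 13930.
c = 2t² / 13930 = 2·727² / 13930 = 75.8836.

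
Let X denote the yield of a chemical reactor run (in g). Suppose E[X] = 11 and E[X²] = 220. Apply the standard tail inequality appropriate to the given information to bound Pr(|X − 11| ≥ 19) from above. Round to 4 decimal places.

The first two moments determine the variance, so Chebyshev's inequality is the sharpest standard bound available.
Var(X) = E[X²] − (E[X])² = 220 − 121 = 99.
Chebyshev's inequality: Pr(|X − μ| ≥ t) ≤ Var(X)/t² = 99/361 = 0.2742.

0.2742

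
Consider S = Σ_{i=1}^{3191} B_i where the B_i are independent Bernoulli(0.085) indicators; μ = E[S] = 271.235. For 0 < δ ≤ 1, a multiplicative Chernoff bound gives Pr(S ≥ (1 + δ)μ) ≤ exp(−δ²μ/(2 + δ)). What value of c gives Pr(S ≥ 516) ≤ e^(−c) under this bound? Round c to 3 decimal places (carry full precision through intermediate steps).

Write 516 = (1 + δ)μ, so δ = 516/271.235 − 1 = 0.9024093…
Then the exponent is δ²μ/(2 + δ) = (516 − μ)² / (μ·(2 + δ)) = 76.101679.

76.102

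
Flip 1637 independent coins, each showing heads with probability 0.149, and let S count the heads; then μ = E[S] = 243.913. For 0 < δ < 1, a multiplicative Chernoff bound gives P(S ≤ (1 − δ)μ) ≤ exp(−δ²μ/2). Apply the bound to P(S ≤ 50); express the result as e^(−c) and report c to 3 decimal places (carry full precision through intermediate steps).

Write 50 = (1 − δ)μ, so δ = 1 − 50/243.913 = 0.7950089…
Then the exponent is δ²μ/2 = (μ − 50)²/(2μ) = 77.081278.

77.081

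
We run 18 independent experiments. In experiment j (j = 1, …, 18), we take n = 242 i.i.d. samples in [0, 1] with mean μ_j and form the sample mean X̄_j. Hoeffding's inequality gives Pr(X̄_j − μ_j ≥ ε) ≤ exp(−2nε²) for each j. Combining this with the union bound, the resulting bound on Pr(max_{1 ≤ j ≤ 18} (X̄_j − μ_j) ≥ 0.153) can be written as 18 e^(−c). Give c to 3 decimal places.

11.330

Union bound over the 18 events: Pr(max_{1 ≤ j ≤ 18} (X̄_j − μ_j) ≥ 0.153) ≤ 18·exp(−2nε²) = 18 exp(−2·242·0.153²).
So c = 2·242·0.153² = 11.3300.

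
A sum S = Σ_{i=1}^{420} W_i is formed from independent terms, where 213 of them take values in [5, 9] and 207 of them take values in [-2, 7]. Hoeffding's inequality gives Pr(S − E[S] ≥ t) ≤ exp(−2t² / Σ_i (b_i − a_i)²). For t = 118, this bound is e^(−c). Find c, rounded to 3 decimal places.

1.380

Σ(b_i − a_i)² = 213·4² + 207·9² = 20175.
c = 2t² / 20175 = 2·118² / 20175 = 1.3803.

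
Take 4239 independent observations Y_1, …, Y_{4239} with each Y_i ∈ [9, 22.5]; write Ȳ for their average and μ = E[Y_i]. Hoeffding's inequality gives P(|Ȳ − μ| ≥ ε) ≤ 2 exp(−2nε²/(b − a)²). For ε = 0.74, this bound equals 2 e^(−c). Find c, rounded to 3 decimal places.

c = 2nε²/(b − a)² = 2·4239·0.74² / 13.5² = 25.4735.

25.474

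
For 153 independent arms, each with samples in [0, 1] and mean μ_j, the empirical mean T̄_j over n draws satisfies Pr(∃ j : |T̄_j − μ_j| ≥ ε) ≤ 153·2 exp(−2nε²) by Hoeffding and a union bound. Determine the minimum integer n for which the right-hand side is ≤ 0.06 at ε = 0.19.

Need 2·153·exp(−2nε²) ≤ 0.06, i.e. exp(−2nε²) ≤ 0.06/306.
So 2nε² ≥ ln(306/0.06) = 8.536996.
Hence n ≥ 8.536996/(2·0.19²) = 118.241.
The smallest integer n is 119.

119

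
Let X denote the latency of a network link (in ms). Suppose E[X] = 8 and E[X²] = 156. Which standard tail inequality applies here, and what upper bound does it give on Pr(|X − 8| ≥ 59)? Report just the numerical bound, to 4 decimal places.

The first two moments determine the variance, so Chebyshev's inequality is the sharpest standard bound available.
Var(X) = E[X²] − (E[X])² = 156 − 64 = 92.
Chebyshev's inequality: Pr(|X − μ| ≥ t) ≤ Var(X)/t² = 92/3481 = 0.0264.

0.0264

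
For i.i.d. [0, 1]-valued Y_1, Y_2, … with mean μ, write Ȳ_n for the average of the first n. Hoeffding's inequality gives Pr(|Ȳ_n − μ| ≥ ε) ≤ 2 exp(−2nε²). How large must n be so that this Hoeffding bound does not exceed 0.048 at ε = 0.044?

964

Require 2·exp(−2nε²) ≤ 0.048, i.e. 2nε² ≥ ln(2/0.048) = 3.729701.
So n ≥ 3.729701 / (2·0.044²) = 963.249.
The smallest integer n is 964.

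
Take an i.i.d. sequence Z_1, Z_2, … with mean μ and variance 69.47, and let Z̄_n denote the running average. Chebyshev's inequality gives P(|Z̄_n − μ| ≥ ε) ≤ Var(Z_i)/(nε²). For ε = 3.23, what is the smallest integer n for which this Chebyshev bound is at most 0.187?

36

Require 69.47/(n·3.23²) ≤ 0.187, i.e. n ≥ 69.47/(0.187·3.23²) = 35.608.
The smallest integer n is 36.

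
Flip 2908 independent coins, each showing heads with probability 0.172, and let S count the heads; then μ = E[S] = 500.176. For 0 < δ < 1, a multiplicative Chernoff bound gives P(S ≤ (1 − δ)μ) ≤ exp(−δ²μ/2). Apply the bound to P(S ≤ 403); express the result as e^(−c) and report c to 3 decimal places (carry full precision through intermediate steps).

Write 403 = (1 − δ)μ, so δ = 1 − 403/500.176 = 0.1942836…
Then the exponent is δ²μ/2 = (μ − 403)²/(2μ) = 9.439852.

9.440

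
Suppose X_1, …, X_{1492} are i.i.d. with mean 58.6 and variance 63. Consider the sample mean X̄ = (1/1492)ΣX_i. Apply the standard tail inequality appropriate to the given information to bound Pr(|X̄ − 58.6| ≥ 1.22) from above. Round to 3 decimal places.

0.028

With mean and variance of each term known, Chebyshev's inequality bounds the deviation of the sum (or sample mean).
Var(X̄) = Var(X_i)/n = 63/1492 = 0.042225.
Chebyshev: Pr(|X̄ − 58.6| ≥ 1.22) ≤ Var(X̄)/(1.22)² = 63/(1492·1.22²) = 0.0284.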